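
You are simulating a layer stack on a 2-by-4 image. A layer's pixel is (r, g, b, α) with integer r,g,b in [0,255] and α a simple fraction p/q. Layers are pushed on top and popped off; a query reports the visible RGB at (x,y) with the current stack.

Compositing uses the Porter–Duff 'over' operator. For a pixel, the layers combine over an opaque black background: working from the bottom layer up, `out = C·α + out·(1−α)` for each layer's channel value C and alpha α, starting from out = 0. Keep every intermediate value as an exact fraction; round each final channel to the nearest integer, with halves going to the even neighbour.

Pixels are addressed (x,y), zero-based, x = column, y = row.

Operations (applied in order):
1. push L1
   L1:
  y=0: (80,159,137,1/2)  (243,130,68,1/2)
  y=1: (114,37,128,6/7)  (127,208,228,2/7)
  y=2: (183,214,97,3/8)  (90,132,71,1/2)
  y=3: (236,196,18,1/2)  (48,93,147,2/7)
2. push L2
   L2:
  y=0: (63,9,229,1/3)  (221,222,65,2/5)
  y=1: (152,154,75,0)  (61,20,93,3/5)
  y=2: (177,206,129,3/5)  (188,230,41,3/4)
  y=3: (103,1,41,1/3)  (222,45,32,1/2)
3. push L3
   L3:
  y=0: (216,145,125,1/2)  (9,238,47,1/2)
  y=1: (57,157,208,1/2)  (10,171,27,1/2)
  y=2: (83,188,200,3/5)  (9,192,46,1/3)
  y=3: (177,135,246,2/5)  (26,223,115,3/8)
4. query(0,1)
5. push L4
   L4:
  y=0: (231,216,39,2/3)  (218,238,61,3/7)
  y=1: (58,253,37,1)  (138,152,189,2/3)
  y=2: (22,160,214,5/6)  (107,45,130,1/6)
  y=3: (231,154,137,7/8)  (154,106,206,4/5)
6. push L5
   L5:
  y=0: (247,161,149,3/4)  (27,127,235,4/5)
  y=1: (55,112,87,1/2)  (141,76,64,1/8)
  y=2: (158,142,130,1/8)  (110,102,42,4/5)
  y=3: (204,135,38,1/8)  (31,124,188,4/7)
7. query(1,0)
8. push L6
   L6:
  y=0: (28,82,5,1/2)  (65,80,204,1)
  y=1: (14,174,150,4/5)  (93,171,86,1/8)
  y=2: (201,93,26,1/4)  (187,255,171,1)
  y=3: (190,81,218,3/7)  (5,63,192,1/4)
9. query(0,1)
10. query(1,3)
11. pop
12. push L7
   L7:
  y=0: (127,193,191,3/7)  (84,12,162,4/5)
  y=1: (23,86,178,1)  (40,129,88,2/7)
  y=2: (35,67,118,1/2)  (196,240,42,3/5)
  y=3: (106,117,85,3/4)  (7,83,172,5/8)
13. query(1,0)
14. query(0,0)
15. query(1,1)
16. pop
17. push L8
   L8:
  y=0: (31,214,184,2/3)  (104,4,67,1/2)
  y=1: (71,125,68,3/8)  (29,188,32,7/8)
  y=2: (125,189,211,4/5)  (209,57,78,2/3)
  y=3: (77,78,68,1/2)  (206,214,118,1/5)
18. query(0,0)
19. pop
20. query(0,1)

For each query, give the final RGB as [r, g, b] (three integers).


(0,1) stack=L1,L2,L3; from [0,0,0]:
after L1 α=6/7: [684/7, 222/7, 768/7]
after L2 α=0: [684/7, 222/7, 768/7]
after L3 α=1/2: [1083/14, 1321/14, 1112/7]
rounded: [77, 94, 159]

query (1,0) [L1,L2,L3,L4,L5] — begin 0,0,0
after L1 α=1/2: [243/2, 65, 34]
after L2 α=2/5: [1613/10, 639/5, 232/5]
after L3 α=1/2: [1703/20, 1829/10, 467/10]
after L4 α=3/7: [4973/35, 7228/35, 1849/35]
after L5 α=4/5: [8753/175, 25008/175, 34749/175]
rounded: [50, 143, 199]

(0,1) stack=L1,L2,L3,L4,L5,L6; from [0,0,0]:
after L1 α=6/7: [684/7, 222/7, 768/7]
after L2 α=0: [684/7, 222/7, 768/7]
after L3 α=1/2: [1083/14, 1321/14, 1112/7]
after L4 α=1: [58, 253, 37]
after L5 α=1/2: [113/2, 365/2, 62]
after L6 α=4/5: [45/2, 1757/10, 662/5]
rounded: [22, 176, 132]

at x=1,y=3 over L1,L2,L3,L4,L5,L6:
after L1 α=2/7: [96/7, 186/7, 42]
after L2 α=1/2: [825/7, 501/14, 37]
after L3 α=3/8: [4671/56, 11871/112, 265/4]
after L4 α=4/5: [39167/280, 59359/560, 3561/20]
after L5 α=4/7: [152221/1960, 455837/3920, 25723/140]
after L6 α=1/4: [466463/7840, 1614471/15680, 104049/560]
rounded: [59, 103, 186]

query (1,0) [L1,L2,L3,L4,L5,L7] — begin 0,0,0
+L1 (α=1/2) → [243/2, 65, 34]
+L2 (α=2/5) → [1613/10, 639/5, 232/5]
+L3 (α=1/2) → [1703/20, 1829/10, 467/10]
+L4 (α=3/7) → [4973/35, 7228/35, 1849/35]
+L5 (α=4/5) → [8753/175, 25008/175, 34749/175]
+L7 (α=4/5) → [67553/875, 33408/875, 148149/875]
→ [77, 38, 169]

query (0,0) [L1,L2,L3,L4,L5,L7] — begin 0,0,0
after L1 α=1/2: [40, 159/2, 137/2]
after L2 α=1/3: [143/3, 56, 122]
after L3 α=1/2: [791/6, 201/2, 247/2]
after L4 α=2/3: [3563/18, 355/2, 403/6]
after L5 α=3/4: [16901/72, 1321/8, 3085/24]
after L7 α=3/7: [23759/126, 2479/14, 6523/42]
→ [189, 177, 155]

(1,1) stack=L1,L2,L3,L4,L5,L7; from [0,0,0]:
+L1 (α=2/7) → [254/7, 416/7, 456/7]
+L2 (α=3/5) → [1789/35, 1252/35, 573/7]
+L3 (α=1/2) → [2139/70, 7237/70, 381/7]
+L4 (α=2/3) → [7153/70, 28517/210, 1009/7]
+L5 (α=1/8) → [8563/80, 30797/240, 1073/8]
+L7 (α=2/7) → [9843/112, 43181/336, 6773/56]
= [88, 129, 121]

query (0,0) [L1,L2,L3,L4,L5,L8] — begin 0,0,0
L1 α=1/2: [40, 159/2, 137/2]
L2 α=1/3: [143/3, 56, 122]
L3 α=1/2: [791/6, 201/2, 247/2]
L4 α=2/3: [3563/18, 355/2, 403/6]
L5 α=3/4: [16901/72, 1321/8, 3085/24]
L8 α=2/3: [21365/216, 4745/24, 11917/72]
→ [99, 198, 166]

(0,1) stack=L1,L2,L3,L4,L5; from [0,0,0]:
+L1 (α=6/7) → [684/7, 222/7, 768/7]
+L2 (α=0) → [684/7, 222/7, 768/7]
+L3 (α=1/2) → [1083/14, 1321/14, 1112/7]
+L4 (α=1) → [58, 253, 37]
+L5 (α=1/2) → [113/2, 365/2, 62]
rounded: [56, 182, 62]


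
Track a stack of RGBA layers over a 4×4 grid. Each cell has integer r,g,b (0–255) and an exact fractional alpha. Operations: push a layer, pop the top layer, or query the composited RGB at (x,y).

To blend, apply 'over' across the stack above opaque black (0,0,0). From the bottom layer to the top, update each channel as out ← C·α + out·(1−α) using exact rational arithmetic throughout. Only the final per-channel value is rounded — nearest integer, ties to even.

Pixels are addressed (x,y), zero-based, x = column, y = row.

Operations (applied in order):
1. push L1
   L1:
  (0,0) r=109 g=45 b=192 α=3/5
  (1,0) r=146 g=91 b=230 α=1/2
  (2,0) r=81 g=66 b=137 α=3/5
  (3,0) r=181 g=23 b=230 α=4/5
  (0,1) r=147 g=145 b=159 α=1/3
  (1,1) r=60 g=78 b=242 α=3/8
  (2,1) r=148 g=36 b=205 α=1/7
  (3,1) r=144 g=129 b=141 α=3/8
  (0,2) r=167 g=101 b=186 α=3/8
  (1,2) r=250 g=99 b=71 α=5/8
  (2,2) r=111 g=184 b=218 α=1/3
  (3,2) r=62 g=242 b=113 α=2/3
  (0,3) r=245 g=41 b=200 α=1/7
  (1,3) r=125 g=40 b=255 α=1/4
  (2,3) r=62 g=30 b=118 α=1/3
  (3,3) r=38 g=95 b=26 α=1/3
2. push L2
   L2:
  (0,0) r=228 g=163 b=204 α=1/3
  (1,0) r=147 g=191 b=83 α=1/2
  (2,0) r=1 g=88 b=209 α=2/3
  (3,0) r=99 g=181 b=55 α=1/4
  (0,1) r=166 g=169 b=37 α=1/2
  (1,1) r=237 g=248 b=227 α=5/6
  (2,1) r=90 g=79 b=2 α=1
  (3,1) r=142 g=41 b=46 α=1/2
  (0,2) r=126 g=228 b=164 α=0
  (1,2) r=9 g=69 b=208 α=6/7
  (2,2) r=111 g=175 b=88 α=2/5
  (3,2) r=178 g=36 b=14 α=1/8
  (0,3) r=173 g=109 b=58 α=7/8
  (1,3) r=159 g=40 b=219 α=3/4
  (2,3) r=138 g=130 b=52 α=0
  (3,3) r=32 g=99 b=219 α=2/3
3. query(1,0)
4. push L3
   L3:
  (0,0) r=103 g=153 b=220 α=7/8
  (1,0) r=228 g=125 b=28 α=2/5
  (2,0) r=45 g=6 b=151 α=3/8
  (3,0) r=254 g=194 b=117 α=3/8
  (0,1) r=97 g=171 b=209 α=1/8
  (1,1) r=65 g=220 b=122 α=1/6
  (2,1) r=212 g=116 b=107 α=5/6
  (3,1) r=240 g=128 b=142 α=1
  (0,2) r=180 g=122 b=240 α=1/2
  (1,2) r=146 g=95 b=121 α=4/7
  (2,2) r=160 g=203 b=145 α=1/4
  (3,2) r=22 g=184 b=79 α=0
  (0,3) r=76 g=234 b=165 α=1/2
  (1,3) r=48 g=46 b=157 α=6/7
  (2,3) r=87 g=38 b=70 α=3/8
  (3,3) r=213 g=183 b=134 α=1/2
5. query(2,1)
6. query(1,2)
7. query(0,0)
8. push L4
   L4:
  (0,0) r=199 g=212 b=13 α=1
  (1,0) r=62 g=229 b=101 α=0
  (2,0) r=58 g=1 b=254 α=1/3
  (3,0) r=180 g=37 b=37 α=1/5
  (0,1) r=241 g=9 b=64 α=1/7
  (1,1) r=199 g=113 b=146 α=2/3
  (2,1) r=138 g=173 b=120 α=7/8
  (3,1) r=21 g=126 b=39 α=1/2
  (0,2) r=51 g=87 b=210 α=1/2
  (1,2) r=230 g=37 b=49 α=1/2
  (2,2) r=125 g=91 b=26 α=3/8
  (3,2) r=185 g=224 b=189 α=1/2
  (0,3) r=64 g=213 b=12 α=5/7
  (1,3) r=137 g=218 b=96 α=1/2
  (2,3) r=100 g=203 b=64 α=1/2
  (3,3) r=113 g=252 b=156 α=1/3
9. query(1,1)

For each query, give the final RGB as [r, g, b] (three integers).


(1,0) stack=L1,L2; from [0,0,0]:
L1 α=1/2: [73, 91/2, 115]
L2 α=1/2: [110, 473/4, 99]
→ [110, 118, 99]

at x=2,y=1 over L1,L2,L3:
after L1 α=1/7: [148/7, 36/7, 205/7]
after L2 α=1: [90, 79, 2]
after L3 α=5/6: [575/3, 659/6, 179/2]
→ [192, 110, 90]

at x=1,y=2 over L1,L2,L3:
L1 α=5/8: [625/4, 495/8, 355/8]
L2 α=6/7: [841/28, 3807/56, 1477/8]
L3 α=4/7: [18875/196, 32701/392, 8303/56]
= [96, 83, 148]

query (0,0) [L1,L2,L3] — begin 0,0,0
+L1 (α=3/5) → [327/5, 27, 576/5]
+L2 (α=1/3) → [598/5, 217/3, 724/5]
+L3 (α=7/8) → [4203/40, 1715/12, 1053/5]
rounded: [105, 143, 211]

at x=1,y=1 over L1,L2,L3,L4:
L1 α=3/8: [45/2, 117/4, 363/4]
L2 α=5/6: [805/4, 5077/24, 4903/24]
L3 α=1/6: [4285/24, 30665/144, 27443/144]
L4 α=2/3: [13837/72, 63209/432, 69491/432]
→ [192, 146, 161]


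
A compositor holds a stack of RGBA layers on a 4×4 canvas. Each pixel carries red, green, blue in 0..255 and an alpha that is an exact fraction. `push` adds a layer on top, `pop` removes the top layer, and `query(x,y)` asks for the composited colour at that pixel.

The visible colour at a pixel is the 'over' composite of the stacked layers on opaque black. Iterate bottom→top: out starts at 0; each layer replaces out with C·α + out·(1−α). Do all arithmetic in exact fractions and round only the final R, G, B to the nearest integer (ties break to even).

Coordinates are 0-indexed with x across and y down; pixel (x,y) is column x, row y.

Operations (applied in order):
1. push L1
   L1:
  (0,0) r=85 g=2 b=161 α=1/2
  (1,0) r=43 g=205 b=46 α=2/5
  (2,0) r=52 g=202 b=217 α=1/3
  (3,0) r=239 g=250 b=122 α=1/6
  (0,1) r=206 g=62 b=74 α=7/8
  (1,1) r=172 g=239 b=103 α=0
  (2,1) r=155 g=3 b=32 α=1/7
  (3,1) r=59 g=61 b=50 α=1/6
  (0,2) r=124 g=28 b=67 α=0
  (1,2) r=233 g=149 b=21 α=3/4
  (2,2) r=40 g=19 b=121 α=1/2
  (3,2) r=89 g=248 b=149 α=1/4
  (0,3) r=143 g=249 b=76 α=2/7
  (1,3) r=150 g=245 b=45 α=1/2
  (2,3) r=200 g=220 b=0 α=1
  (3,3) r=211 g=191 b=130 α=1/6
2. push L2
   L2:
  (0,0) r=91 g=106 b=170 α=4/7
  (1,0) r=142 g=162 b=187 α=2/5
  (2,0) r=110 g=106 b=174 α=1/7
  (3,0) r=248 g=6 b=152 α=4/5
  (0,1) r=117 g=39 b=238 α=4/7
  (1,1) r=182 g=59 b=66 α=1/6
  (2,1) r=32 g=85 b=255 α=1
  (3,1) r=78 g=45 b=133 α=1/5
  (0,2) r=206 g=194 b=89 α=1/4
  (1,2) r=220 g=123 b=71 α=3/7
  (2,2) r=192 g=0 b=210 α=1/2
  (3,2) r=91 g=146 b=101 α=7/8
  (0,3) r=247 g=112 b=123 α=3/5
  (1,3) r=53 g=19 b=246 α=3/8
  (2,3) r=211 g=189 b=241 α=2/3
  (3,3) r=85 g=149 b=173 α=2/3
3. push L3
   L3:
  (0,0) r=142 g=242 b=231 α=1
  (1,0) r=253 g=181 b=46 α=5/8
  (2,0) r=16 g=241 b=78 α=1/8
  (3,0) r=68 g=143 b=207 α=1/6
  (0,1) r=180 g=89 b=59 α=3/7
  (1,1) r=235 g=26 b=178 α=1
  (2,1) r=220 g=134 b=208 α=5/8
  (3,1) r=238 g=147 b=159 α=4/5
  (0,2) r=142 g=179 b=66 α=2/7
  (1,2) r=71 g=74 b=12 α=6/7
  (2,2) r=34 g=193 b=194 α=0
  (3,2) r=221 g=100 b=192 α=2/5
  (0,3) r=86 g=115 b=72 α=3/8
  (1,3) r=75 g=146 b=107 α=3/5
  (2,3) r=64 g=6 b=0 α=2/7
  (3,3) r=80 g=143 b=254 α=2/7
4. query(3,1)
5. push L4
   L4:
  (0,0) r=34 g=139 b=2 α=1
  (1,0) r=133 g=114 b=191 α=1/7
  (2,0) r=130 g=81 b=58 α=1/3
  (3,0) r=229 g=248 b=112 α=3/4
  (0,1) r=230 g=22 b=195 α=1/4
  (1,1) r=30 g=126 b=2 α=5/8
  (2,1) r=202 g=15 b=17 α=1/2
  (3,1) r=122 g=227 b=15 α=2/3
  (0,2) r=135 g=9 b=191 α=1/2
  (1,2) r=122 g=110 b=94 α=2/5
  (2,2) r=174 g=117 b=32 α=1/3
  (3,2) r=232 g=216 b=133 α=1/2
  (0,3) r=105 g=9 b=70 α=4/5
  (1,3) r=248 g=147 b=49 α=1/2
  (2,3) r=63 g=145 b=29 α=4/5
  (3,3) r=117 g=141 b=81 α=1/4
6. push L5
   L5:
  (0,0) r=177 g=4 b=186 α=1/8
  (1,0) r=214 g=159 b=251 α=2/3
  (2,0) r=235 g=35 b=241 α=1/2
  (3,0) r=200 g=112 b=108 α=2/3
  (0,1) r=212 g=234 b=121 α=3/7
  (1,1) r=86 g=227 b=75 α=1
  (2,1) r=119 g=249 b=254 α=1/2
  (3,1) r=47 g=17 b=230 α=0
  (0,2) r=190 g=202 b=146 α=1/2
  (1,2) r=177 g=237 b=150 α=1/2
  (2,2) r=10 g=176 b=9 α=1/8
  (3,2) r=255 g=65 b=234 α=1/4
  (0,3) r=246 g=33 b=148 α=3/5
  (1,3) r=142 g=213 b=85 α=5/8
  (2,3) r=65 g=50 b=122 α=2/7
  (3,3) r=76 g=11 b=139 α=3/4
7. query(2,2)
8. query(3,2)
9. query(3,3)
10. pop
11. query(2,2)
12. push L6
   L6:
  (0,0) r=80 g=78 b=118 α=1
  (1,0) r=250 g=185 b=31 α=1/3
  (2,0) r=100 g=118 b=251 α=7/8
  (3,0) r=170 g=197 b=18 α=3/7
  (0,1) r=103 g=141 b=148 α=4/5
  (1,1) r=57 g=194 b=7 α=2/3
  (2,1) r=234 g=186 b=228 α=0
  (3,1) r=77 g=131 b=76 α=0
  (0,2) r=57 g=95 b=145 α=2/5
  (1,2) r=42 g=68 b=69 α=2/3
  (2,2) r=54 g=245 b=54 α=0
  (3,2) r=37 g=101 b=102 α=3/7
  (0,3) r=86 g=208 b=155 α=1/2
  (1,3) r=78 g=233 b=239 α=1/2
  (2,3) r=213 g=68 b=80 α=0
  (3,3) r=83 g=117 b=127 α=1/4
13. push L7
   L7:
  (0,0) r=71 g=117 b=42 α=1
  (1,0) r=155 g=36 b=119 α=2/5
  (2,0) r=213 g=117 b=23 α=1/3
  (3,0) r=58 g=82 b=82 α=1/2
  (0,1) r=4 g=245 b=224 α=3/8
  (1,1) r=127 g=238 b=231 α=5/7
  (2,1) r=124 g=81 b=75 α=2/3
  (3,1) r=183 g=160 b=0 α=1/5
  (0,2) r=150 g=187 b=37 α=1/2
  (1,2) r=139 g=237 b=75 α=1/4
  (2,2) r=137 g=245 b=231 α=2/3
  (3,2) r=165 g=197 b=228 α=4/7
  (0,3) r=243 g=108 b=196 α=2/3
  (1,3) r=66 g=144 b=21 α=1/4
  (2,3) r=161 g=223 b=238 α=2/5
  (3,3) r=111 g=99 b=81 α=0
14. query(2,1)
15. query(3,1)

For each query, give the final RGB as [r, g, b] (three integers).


(3,1) stack=L1,L2,L3; from [0,0,0]:
L1 α=1/6: [59/6, 61/6, 25/3]
L2 α=1/5: [352/15, 257/15, 499/15]
L3 α=4/5: [14632/75, 9077/75, 10039/75]
= [195, 121, 134]

at x=2,y=2 over L1,L2,L3,L4,L5:
+L1 (α=1/2) → [20, 19/2, 121/2]
+L2 (α=1/2) → [106, 19/4, 541/4]
+L3 (α=0) → [106, 19/4, 541/4]
+L4 (α=1/3) → [386/3, 253/6, 605/6]
+L5 (α=1/8) → [683/6, 2827/48, 4289/48]
rounded: [114, 59, 89]

(3,2) stack=L1,L2,L3,L4,L5; from [0,0,0]:
after L1 α=1/4: [89/4, 62, 149/4]
after L2 α=7/8: [2637/32, 271/2, 2977/32]
after L3 α=2/5: [4411/32, 1213/10, 21219/160]
after L4 α=1/2: [11835/64, 3373/20, 42499/320]
after L5 α=1/4: [51825/256, 11419/80, 202377/1280]
= [202, 143, 158]

at x=3,y=3 over L1,L2,L3,L4,L5:
L1 α=1/6: [211/6, 191/6, 65/3]
L2 α=2/3: [1231/18, 1979/18, 1103/9]
L3 α=2/7: [9035/126, 2149/18, 1441/9]
L4 α=1/4: [13949/168, 2995/24, 421/3]
L5 α=3/4: [52253/672, 3787/96, 418/3]
→ [78, 39, 139]

query (2,2) [L1,L2,L3,L4] — begin 0,0,0
+L1 (α=1/2) → [20, 19/2, 121/2]
+L2 (α=1/2) → [106, 19/4, 541/4]
+L3 (α=0) → [106, 19/4, 541/4]
+L4 (α=1/3) → [386/3, 253/6, 605/6]
rounded: [129, 42, 101]

(2,1) stack=L1,L2,L3,L4,L6,L7; from [0,0,0]:
+L1 (α=1/7) → [155/7, 3/7, 32/7]
+L2 (α=1) → [32, 85, 255]
+L3 (α=5/8) → [299/2, 925/8, 1805/8]
+L4 (α=1/2) → [703/4, 1045/16, 1941/16]
+L6 (α=0) → [703/4, 1045/16, 1941/16]
+L7 (α=2/3) → [565/4, 3637/48, 1447/16]
= [141, 76, 90]

(3,1) stack=L1,L2,L3,L4,L6,L7; from [0,0,0]:
+L1 (α=1/6) → [59/6, 61/6, 25/3]
+L2 (α=1/5) → [352/15, 257/15, 499/15]
+L3 (α=4/5) → [14632/75, 9077/75, 10039/75]
+L4 (α=2/3) → [32932/225, 43127/225, 12289/225]
+L6 (α=0) → [32932/225, 43127/225, 12289/225]
+L7 (α=1/5) → [172903/1125, 208508/1125, 49156/1125]
rounded: [154, 185, 44]


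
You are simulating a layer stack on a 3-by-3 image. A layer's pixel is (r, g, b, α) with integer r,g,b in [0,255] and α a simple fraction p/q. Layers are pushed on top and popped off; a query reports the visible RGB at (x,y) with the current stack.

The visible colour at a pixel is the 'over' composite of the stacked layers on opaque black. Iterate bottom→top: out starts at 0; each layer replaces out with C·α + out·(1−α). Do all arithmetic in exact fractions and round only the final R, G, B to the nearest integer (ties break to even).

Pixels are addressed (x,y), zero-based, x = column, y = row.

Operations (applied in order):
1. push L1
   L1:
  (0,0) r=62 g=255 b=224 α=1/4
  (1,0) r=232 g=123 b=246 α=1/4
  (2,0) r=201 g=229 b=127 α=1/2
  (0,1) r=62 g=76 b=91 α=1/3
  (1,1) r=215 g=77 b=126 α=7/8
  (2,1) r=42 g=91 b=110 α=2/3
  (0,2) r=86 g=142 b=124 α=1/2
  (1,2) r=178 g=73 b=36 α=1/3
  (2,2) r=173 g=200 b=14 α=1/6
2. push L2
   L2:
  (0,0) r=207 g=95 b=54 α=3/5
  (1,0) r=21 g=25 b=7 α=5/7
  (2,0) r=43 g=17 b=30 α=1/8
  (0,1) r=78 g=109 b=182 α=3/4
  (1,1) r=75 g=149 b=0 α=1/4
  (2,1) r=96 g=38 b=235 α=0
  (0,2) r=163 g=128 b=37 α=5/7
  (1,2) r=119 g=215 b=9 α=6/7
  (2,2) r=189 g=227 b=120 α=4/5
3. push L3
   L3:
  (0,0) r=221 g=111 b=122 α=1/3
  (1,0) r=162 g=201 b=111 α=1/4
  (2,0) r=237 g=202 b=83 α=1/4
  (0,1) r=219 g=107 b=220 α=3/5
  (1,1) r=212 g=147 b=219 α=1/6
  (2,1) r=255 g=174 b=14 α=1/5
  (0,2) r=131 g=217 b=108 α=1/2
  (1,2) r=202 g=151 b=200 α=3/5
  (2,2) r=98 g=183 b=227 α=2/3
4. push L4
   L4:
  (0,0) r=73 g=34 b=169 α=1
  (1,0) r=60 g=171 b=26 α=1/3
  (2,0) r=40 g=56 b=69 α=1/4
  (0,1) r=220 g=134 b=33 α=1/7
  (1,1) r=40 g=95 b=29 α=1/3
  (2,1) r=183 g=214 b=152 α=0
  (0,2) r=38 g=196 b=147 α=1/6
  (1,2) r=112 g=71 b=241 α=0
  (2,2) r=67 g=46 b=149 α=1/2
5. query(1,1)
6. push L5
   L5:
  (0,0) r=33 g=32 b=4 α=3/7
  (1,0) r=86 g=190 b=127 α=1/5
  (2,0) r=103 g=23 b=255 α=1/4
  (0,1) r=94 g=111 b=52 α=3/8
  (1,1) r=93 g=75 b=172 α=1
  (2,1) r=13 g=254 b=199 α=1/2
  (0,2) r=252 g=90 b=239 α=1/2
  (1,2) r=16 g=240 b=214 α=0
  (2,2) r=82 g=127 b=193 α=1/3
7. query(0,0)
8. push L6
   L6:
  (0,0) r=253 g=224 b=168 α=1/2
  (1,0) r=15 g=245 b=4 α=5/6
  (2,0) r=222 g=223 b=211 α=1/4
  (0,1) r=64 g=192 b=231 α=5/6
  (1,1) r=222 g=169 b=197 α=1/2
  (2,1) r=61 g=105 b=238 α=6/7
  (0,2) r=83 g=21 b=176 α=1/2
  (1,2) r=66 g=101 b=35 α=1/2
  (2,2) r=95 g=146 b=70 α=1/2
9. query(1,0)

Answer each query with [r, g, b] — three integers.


query (1,1) [L1,L2,L3,L4] — begin 0,0,0
after L1 α=7/8: [1505/8, 539/8, 441/4]
after L2 α=1/4: [5115/32, 2809/32, 1323/16]
after L3 α=1/6: [32359/192, 18749/192, 3373/32]
after L4 α=1/3: [36199/288, 27869/288, 1279/16]
→ [126, 97, 80]

at x=0,y=0 over L1,L2,L3,L4,L5:
after L1 α=1/4: [31/2, 255/4, 56]
after L2 α=3/5: [652/5, 165/2, 274/5]
after L3 α=1/3: [803/5, 92, 386/5]
after L4 α=1: [73, 34, 169]
after L5 α=3/7: [391/7, 232/7, 688/7]
= [56, 33, 98]

(1,0) stack=L1,L2,L3,L4,L5,L6; from [0,0,0]:
+L1 (α=1/4) → [58, 123/4, 123/2]
+L2 (α=5/7) → [221/7, 373/14, 158/7]
+L3 (α=1/4) → [1797/28, 3933/56, 1251/28]
+L4 (α=1/3) → [879/14, 2907/28, 1615/42]
+L5 (α=1/5) → [472/7, 4237/35, 5897/105]
+L6 (α=5/6) → [997/42, 7852/35, 7997/630]
= [24, 224, 13]


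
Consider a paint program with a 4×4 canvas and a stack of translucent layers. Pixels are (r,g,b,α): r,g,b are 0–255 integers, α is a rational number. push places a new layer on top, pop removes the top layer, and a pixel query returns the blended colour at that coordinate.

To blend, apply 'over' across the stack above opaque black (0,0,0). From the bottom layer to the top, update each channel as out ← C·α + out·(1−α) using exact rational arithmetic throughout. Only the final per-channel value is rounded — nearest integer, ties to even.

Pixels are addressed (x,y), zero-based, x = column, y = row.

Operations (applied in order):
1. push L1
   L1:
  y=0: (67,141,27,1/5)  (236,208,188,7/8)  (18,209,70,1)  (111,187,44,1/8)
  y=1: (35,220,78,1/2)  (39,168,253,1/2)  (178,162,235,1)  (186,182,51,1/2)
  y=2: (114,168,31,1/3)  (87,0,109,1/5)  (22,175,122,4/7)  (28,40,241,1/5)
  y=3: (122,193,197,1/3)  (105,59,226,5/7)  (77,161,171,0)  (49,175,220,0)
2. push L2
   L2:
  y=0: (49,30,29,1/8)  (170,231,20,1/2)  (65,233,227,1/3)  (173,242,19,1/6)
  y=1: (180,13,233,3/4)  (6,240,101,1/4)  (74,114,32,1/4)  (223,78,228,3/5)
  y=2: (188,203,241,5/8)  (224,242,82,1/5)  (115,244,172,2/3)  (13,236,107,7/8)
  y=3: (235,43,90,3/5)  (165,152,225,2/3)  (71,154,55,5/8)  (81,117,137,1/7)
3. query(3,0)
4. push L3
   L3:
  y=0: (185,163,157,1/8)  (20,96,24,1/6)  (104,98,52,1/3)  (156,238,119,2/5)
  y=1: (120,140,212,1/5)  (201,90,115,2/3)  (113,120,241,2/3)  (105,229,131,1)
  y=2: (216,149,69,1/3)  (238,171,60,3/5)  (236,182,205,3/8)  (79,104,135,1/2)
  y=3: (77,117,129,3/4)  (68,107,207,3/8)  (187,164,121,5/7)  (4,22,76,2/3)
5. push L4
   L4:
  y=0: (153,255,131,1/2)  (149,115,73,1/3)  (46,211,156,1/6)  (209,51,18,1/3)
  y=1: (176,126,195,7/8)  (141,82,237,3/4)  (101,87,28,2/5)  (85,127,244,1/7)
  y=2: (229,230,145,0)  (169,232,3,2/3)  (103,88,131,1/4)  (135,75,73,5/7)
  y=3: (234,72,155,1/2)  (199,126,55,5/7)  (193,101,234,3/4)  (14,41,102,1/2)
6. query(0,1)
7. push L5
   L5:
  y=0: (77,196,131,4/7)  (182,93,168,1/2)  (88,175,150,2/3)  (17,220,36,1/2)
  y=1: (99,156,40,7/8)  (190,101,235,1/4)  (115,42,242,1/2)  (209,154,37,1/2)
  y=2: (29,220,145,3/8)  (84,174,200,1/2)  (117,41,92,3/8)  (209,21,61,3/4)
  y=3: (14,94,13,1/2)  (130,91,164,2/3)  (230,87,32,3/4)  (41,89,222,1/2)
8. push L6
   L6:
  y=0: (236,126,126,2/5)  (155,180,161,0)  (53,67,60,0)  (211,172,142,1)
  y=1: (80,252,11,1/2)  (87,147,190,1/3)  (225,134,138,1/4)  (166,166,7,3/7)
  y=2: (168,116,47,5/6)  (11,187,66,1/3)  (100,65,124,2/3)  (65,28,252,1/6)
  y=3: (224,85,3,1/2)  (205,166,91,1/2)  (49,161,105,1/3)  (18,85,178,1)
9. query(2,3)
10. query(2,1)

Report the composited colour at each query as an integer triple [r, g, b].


at x=3,y=0 over L1,L2:
+L1 (α=1/8) → [111/8, 187/8, 11/2]
+L2 (α=1/6) → [1939/48, 957/16, 31/4]
→ [40, 60, 8]

at x=0,y=1 over L1,L2,L3,L4:
+L1 (α=1/2) → [35/2, 110, 39]
+L2 (α=3/4) → [1115/8, 149/4, 369/2]
+L3 (α=1/5) → [271/2, 289/5, 190]
+L4 (α=7/8) → [2735/16, 4699/40, 1555/8]
→ [171, 117, 194]

at x=2,y=3 over L1,L2,L3,L4,L5,L6:
after L1 α=0: [0, 0, 0]
after L2 α=5/8: [355/8, 385/4, 275/8]
after L3 α=5/7: [585/4, 2025/14, 385/4]
after L4 α=3/4: [2901/16, 6267/56, 3193/16]
after L5 α=3/4: [13941/64, 20883/224, 4729/64]
after L6 α=1/3: [15509/96, 38915/336, 8089/96]
= [162, 116, 84]

at x=2,y=1 over L1,L2,L3,L4,L5,L6:
+L1 (α=1) → [178, 162, 235]
+L2 (α=1/4) → [152, 150, 737/4]
+L3 (α=2/3) → [126, 130, 2665/12]
+L4 (α=2/5) → [116, 564/5, 2889/20]
+L5 (α=1/2) → [231/2, 387/5, 7729/40]
+L6 (α=1/4) → [1143/8, 1831/20, 28707/160]
= [143, 92, 179]


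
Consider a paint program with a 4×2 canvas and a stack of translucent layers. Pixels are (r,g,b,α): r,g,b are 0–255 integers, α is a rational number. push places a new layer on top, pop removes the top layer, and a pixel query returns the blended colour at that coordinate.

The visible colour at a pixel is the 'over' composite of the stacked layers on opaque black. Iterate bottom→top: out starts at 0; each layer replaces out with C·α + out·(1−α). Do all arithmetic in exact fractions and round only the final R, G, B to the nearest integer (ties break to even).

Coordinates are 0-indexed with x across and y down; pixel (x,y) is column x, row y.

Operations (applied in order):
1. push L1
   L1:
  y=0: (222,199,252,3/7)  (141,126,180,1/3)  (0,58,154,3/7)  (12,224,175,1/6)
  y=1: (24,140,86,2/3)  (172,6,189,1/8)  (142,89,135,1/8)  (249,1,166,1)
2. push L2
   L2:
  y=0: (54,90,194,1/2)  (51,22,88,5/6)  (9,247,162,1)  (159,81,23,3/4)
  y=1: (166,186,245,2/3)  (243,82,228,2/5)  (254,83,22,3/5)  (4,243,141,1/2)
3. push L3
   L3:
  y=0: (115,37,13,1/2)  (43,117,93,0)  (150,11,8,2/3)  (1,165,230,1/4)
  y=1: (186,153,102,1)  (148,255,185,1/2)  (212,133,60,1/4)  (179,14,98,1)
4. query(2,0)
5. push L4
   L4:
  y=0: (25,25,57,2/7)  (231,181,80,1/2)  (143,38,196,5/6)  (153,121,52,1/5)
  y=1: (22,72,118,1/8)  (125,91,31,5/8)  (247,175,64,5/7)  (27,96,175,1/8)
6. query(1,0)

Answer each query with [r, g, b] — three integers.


(2,0) stack=L1,L2,L3; from [0,0,0]:
L1 α=3/7: [0, 174/7, 66]
L2 α=1: [9, 247, 162]
L3 α=2/3: [103, 269/3, 178/3]
→ [103, 90, 59]

at x=1,y=0 over L1,L2,L3,L4:
L1 α=1/3: [47, 42, 60]
L2 α=5/6: [151/3, 76/3, 250/3]
L3 α=0: [151/3, 76/3, 250/3]
L4 α=1/2: [422/3, 619/6, 245/3]
= [141, 103, 82]


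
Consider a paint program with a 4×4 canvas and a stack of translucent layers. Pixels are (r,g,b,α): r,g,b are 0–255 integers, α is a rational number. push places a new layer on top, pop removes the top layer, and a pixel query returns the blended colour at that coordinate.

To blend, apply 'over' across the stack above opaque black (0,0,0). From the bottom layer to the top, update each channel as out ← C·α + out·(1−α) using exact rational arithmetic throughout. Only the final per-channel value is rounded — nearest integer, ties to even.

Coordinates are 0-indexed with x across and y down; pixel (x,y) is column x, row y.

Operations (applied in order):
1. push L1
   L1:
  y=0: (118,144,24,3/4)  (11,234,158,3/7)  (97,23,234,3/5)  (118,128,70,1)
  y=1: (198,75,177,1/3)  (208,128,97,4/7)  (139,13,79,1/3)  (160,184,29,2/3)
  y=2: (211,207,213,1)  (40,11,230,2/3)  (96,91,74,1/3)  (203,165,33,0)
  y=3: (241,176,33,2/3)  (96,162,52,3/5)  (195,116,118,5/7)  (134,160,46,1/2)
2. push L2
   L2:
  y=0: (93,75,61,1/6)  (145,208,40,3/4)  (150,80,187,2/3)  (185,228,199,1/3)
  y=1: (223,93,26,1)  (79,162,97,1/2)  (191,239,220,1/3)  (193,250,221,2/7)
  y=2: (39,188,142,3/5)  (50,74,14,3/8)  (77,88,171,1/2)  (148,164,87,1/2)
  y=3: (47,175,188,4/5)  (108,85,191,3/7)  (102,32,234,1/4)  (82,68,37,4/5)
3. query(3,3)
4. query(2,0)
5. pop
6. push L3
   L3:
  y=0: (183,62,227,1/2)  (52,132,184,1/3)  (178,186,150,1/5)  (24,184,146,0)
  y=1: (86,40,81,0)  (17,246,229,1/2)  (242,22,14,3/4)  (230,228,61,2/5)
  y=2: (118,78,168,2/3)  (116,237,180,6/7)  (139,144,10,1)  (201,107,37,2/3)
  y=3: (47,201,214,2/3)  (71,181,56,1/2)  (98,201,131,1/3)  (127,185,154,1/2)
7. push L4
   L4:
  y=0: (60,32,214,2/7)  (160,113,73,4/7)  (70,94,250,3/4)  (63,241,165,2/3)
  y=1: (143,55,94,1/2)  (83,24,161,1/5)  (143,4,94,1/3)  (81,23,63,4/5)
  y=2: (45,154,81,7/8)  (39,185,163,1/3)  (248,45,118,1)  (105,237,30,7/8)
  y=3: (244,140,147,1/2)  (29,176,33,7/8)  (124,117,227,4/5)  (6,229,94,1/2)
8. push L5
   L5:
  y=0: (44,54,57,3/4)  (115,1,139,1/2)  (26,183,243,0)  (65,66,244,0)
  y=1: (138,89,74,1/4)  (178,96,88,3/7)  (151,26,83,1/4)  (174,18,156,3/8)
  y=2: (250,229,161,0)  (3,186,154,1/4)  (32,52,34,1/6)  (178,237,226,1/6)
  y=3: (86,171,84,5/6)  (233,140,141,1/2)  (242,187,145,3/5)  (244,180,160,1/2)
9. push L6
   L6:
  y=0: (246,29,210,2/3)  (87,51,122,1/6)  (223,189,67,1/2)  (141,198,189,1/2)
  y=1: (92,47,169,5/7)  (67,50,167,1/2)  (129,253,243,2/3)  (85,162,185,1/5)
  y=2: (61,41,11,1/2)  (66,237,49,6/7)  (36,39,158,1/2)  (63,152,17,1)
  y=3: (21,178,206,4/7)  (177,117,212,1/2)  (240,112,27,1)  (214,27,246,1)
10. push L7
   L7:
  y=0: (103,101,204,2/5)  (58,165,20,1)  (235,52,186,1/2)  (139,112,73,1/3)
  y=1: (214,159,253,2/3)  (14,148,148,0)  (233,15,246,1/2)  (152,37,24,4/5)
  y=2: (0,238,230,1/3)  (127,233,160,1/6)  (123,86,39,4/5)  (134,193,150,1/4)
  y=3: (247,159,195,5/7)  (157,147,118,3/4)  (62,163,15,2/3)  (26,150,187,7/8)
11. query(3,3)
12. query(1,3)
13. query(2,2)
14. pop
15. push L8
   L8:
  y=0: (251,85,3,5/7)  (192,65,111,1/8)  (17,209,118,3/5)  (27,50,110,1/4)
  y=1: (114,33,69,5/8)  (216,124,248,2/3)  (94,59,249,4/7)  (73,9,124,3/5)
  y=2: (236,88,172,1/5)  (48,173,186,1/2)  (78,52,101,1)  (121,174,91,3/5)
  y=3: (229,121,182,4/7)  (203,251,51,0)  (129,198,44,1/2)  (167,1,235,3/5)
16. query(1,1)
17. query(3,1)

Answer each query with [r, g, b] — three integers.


(3,3) stack=L1,L2; from [0,0,0]:
+L1 (α=1/2) → [67, 80, 23]
+L2 (α=4/5) → [79, 352/5, 171/5]
rounded: [79, 70, 34]

query (2,0) [L1,L2] — begin 0,0,0
after L1 α=3/5: [291/5, 69/5, 702/5]
after L2 α=2/3: [597/5, 869/15, 2572/15]
→ [119, 58, 171]

at x=3,y=3 over L1,L3,L4,L5,L6,L7:
after L1 α=1/2: [67, 80, 23]
after L3 α=1/2: [97, 265/2, 177/2]
after L4 α=1/2: [103/2, 723/4, 365/4]
after L5 α=1/2: [591/4, 1443/8, 1005/8]
after L6 α=1: [214, 27, 246]
after L7 α=7/8: [99/2, 1077/8, 1555/8]
→ [50, 135, 194]

at x=1,y=3 over L1,L3,L4,L5,L6,L7:
+L1 (α=3/5) → [288/5, 486/5, 156/5]
+L3 (α=1/2) → [643/10, 1391/10, 218/5]
+L4 (α=7/8) → [2673/80, 13711/80, 1373/40]
+L5 (α=1/2) → [21313/160, 24911/160, 7013/80]
+L6 (α=1/2) → [49633/320, 43631/320, 23973/160]
+L7 (α=3/4) → [200353/1280, 184751/1280, 80613/640]
= [157, 144, 126]

(2,2) stack=L1,L3,L4,L5,L6,L7; from [0,0,0]:
+L1 (α=1/3) → [32, 91/3, 74/3]
+L3 (α=1) → [139, 144, 10]
+L4 (α=1) → [248, 45, 118]
+L5 (α=1/6) → [212, 277/6, 104]
+L6 (α=1/2) → [124, 511/12, 131]
+L7 (α=4/5) → [616/5, 4639/60, 287/5]
→ [123, 77, 57]

query (1,1) [L1,L3,L4,L5,L6,L8] — begin 0,0,0
+L1 (α=4/7) → [832/7, 512/7, 388/7]
+L3 (α=1/2) → [951/14, 1117/7, 1991/14]
+L4 (α=1/5) → [2483/35, 4636/35, 5109/35]
+L5 (α=3/7) → [28622/245, 28624/245, 29676/245]
+L6 (α=1/2) → [45037/490, 20437/245, 70591/490]
+L8 (α=2/3) → [256717/1470, 81197/735, 313631/1470]
→ [175, 110, 213]

query (3,1) [L1,L3,L4,L5,L6,L8] — begin 0,0,0
after L1 α=2/3: [320/3, 368/3, 58/3]
after L3 α=2/5: [156, 824/5, 36]
after L4 α=4/5: [96, 1284/25, 288/5]
after L5 α=3/8: [501/4, 777/20, 189/2]
after L6 α=1/5: [586/5, 1587/25, 563/5]
after L8 α=3/5: [2267/25, 3849/125, 2986/25]
→ [91, 31, 119]


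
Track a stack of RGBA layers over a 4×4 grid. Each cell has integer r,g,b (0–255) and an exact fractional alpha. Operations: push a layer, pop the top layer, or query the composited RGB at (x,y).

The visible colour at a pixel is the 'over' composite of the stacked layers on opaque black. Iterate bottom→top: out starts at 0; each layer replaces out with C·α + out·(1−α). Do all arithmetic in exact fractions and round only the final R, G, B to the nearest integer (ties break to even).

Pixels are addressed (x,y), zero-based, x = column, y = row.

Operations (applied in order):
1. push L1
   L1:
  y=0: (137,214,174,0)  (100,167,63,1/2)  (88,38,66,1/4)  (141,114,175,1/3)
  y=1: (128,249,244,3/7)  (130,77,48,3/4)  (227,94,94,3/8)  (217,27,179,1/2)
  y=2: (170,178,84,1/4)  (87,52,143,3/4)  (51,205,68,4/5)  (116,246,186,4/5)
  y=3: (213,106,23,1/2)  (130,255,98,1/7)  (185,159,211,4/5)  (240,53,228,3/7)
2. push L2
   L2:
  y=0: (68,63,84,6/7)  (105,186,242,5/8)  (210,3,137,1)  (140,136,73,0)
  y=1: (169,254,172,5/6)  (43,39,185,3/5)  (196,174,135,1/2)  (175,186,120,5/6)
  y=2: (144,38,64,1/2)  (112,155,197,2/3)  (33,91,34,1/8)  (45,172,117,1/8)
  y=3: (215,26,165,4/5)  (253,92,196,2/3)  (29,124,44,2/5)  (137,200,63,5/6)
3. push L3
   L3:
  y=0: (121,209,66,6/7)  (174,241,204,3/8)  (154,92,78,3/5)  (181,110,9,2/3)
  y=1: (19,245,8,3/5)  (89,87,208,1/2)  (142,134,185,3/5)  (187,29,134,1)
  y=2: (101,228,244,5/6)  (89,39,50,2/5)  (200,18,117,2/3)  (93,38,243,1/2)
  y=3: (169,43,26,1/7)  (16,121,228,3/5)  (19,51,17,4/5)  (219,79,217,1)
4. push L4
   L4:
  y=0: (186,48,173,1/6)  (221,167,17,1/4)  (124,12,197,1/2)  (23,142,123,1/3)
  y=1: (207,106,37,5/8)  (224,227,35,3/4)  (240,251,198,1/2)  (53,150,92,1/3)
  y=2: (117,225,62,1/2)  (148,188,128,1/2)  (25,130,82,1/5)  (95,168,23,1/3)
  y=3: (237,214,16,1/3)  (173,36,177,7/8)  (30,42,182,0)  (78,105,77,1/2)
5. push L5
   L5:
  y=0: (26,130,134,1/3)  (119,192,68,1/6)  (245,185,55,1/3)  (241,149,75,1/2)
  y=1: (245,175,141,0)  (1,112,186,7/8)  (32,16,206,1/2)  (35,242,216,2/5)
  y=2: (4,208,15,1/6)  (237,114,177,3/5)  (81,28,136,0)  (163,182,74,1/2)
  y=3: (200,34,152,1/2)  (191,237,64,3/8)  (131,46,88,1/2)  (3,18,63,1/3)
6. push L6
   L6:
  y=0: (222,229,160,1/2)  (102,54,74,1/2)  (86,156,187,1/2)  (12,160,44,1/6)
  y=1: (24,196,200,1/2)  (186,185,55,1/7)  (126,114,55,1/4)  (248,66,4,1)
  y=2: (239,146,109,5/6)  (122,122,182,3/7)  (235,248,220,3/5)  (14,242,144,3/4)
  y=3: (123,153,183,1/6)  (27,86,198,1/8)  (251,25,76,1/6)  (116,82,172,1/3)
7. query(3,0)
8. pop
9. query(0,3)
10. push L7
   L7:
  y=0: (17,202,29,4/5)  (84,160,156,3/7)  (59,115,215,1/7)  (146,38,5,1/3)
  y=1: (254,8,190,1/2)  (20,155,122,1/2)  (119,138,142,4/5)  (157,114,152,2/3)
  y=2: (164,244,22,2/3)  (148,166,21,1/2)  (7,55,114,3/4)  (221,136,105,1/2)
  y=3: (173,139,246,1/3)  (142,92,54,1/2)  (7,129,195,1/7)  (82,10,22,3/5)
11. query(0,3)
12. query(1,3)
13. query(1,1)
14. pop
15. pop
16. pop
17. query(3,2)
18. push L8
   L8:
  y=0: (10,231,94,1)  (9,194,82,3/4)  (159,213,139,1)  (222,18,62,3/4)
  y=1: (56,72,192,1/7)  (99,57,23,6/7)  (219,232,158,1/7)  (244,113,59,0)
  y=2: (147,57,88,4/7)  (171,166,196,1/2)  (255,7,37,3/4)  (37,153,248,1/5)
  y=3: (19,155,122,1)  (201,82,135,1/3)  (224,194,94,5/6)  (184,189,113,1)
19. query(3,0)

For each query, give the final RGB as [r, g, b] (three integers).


query (3,0) [L1,L2,L3,L4,L5,L6] — begin 0,0,0
+L1 (α=1/3) → [47, 38, 175/3]
+L2 (α=0) → [47, 38, 175/3]
+L3 (α=2/3) → [409/3, 86, 229/9]
+L4 (α=1/3) → [887/9, 314/3, 1565/27]
+L5 (α=1/2) → [1528/9, 761/6, 1795/27]
+L6 (α=1/6) → [3874/27, 4765/36, 10163/162]
rounded: [143, 132, 63]

query (0,3) [L1,L2,L3,L4,L5] — begin 0,0,0
L1 α=1/2: [213/2, 53, 23/2]
L2 α=4/5: [1933/10, 157/5, 1343/10]
L3 α=1/7: [6644/35, 1157/35, 4159/35]
L4 α=1/3: [21583/105, 3268/35, 8878/105]
L5 α=1/2: [42583/210, 2229/35, 12419/105]
rounded: [203, 64, 118]

query (0,3) [L1,L2,L3,L4,L5,L7] — begin 0,0,0
after L1 α=1/2: [213/2, 53, 23/2]
after L2 α=4/5: [1933/10, 157/5, 1343/10]
after L3 α=1/7: [6644/35, 1157/35, 4159/35]
after L4 α=1/3: [21583/105, 3268/35, 8878/105]
after L5 α=1/2: [42583/210, 2229/35, 12419/105]
after L7 α=1/3: [60748/315, 9323/105, 50668/315]
= [193, 89, 161]

(1,3) stack=L1,L2,L3,L4,L5,L7; from [0,0,0]:
+L1 (α=1/7) → [130/7, 255/7, 14]
+L2 (α=2/3) → [1224/7, 1543/21, 406/3]
+L3 (α=3/5) → [2784/35, 10709/105, 2864/15]
+L4 (α=7/8) → [45169/280, 37169/840, 21449/120]
+L5 (α=3/8) → [77257/448, 156617/1344, 26057/192]
+L7 (α=1/2) → [140873/896, 280265/2688, 36425/384]
= [157, 104, 95]

(1,1) stack=L1,L2,L3,L4,L5,L7; from [0,0,0]:
+L1 (α=3/4) → [195/2, 231/4, 36]
+L2 (α=3/5) → [324/5, 93/2, 627/5]
+L3 (α=1/2) → [769/10, 267/4, 1667/10]
+L4 (α=3/4) → [7489/40, 2991/16, 2717/40]
+L5 (α=7/8) → [7769/320, 15535/128, 54797/320]
+L7 (α=1/2) → [14169/640, 35375/256, 93837/640]
rounded: [22, 138, 147]

(3,2) stack=L1,L2,L3; from [0,0,0]:
+L1 (α=4/5) → [464/5, 984/5, 744/5]
+L2 (α=1/8) → [3473/40, 1937/10, 5793/40]
+L3 (α=1/2) → [7193/80, 2317/20, 15513/80]
= [90, 116, 194]

query (3,0) [L1,L2,L3,L8] — begin 0,0,0
after L1 α=1/3: [47, 38, 175/3]
after L2 α=0: [47, 38, 175/3]
after L3 α=2/3: [409/3, 86, 229/9]
after L8 α=3/4: [2407/12, 35, 1903/36]
= [201, 35, 53]


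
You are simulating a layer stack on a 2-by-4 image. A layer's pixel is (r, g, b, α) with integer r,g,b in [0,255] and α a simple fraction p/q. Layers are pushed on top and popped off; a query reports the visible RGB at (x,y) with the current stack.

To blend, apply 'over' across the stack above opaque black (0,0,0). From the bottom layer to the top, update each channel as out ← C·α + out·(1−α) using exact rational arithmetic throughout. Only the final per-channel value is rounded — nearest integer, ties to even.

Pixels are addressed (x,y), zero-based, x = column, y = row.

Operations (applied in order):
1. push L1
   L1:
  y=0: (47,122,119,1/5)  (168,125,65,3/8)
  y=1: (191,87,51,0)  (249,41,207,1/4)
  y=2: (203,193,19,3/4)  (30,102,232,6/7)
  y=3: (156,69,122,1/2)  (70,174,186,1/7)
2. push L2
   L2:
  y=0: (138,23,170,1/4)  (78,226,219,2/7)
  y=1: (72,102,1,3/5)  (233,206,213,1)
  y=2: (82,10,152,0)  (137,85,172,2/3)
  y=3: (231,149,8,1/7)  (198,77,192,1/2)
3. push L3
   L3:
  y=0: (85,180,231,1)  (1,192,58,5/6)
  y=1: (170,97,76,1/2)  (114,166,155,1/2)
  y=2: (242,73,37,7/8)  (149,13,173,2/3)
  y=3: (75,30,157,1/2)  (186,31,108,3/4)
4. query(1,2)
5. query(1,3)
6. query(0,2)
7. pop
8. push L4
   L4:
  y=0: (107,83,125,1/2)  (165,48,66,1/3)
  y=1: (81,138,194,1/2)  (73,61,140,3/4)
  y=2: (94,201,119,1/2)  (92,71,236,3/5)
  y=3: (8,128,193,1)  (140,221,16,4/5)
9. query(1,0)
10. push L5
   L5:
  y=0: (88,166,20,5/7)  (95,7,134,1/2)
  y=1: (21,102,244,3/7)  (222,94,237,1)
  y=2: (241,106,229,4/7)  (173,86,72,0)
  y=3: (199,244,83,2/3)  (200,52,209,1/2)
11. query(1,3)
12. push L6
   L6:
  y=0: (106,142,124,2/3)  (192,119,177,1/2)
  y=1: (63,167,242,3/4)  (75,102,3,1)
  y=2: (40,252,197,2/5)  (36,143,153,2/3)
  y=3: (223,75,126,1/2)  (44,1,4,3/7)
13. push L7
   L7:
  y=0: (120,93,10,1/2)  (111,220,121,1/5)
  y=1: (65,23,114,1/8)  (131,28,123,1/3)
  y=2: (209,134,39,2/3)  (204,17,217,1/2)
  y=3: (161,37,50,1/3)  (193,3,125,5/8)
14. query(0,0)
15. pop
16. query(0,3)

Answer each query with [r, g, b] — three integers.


query (1,2) [L1,L2,L3] — begin 0,0,0
after L1 α=6/7: [180/7, 612/7, 1392/7]
after L2 α=2/3: [2098/21, 1802/21, 3800/21]
after L3 α=2/3: [8356/63, 2348/63, 11066/63]
→ [133, 37, 176]

(1,3) stack=L1,L2,L3; from [0,0,0]:
after L1 α=1/7: [10, 174/7, 186/7]
after L2 α=1/2: [104, 713/14, 765/7]
after L3 α=3/4: [331/2, 2015/56, 3033/28]
rounded: [166, 36, 108]

at x=0,y=2 over L1,L2,L3:
after L1 α=3/4: [609/4, 579/4, 57/4]
after L2 α=0: [609/4, 579/4, 57/4]
after L3 α=7/8: [7385/32, 2623/32, 1093/32]
= [231, 82, 34]

at x=1,y=0 over L1,L2,L4:
L1 α=3/8: [63, 375/8, 195/8]
L2 α=2/7: [471/7, 5491/56, 4479/56]
L4 α=1/3: [699/7, 6835/84, 2109/28]
→ [100, 81, 75]

at x=1,y=3 over L1,L2,L4,L5:
+L1 (α=1/7) → [10, 174/7, 186/7]
+L2 (α=1/2) → [104, 713/14, 765/7]
+L4 (α=4/5) → [664/5, 13089/70, 1213/35]
+L5 (α=1/2) → [832/5, 16729/140, 4264/35]
rounded: [166, 119, 122]

query (0,0) [L1,L2,L4,L5,L6,L7] — begin 0,0,0
L1 α=1/5: [47/5, 122/5, 119/5]
L2 α=1/4: [831/20, 481/20, 1207/20]
L4 α=1/2: [2971/40, 2141/40, 3707/40]
L5 α=5/7: [11771/140, 18741/140, 5707/140]
L6 α=2/3: [13817/140, 58501/420, 40427/420]
L7 α=1/2: [30617/280, 97561/840, 44627/840]
→ [109, 116, 53]

(0,3) stack=L1,L2,L4,L5,L6; from [0,0,0]:
after L1 α=1/2: [78, 69/2, 61]
after L2 α=1/7: [699/7, 356/7, 374/7]
after L4 α=1: [8, 128, 193]
after L5 α=2/3: [406/3, 616/3, 359/3]
after L6 α=1/2: [1075/6, 841/6, 737/6]
rounded: [179, 140, 123]


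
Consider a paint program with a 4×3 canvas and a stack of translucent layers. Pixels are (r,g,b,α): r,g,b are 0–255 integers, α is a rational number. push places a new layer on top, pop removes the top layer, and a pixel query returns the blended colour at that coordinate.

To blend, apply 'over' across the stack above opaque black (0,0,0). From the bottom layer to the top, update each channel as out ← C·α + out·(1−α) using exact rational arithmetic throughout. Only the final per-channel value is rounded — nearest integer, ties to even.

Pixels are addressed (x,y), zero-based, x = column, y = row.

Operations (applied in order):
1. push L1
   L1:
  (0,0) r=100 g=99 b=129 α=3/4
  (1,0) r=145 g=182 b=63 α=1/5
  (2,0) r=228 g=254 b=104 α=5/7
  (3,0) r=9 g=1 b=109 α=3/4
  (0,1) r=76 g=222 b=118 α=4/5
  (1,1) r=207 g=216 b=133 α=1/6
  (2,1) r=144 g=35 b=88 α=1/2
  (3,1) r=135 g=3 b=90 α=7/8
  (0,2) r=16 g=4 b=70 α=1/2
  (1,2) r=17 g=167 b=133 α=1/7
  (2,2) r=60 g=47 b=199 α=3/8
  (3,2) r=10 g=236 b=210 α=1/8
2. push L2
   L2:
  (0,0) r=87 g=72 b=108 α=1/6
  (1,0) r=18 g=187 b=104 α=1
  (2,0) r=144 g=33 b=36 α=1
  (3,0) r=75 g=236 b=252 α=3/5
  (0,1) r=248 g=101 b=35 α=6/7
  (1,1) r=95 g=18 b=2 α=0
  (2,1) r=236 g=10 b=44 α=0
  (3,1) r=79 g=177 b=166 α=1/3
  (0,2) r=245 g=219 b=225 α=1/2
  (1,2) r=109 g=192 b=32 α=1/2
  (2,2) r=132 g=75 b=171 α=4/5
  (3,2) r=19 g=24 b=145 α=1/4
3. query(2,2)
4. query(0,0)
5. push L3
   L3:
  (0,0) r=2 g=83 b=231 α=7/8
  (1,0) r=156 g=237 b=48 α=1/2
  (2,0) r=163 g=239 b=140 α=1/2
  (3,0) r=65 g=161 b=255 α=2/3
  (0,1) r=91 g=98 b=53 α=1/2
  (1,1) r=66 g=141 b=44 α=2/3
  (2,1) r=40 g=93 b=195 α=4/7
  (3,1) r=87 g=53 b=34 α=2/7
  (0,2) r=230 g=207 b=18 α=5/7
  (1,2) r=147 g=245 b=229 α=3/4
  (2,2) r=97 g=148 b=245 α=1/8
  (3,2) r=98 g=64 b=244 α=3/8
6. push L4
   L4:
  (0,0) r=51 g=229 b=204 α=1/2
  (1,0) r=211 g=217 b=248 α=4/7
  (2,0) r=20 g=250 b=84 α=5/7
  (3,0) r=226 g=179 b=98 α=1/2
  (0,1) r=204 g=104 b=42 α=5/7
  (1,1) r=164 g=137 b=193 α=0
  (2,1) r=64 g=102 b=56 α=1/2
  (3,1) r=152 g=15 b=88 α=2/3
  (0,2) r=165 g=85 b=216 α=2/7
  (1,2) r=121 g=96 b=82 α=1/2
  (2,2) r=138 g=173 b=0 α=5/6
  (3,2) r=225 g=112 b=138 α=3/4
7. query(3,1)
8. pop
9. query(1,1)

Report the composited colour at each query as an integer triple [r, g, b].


at x=2,y=2 over L1,L2:
after L1 α=3/8: [45/2, 141/8, 597/8]
after L2 α=4/5: [1101/10, 2541/40, 6069/40]
= [110, 64, 152]

at x=0,y=0 over L1,L2:
+L1 (α=3/4) → [75, 297/4, 387/4]
+L2 (α=1/6) → [77, 591/8, 789/8]
rounded: [77, 74, 99]

at x=3,y=1 over L1,L2,L3,L4:
L1 α=7/8: [945/8, 21/8, 315/4]
L2 α=1/3: [1261/12, 243/4, 647/6]
L3 α=2/7: [1199/12, 1639/28, 3643/42]
L4 α=2/3: [4847/36, 2479/84, 11035/126]
→ [135, 30, 88]

query (1,1) [L1,L2,L3] — begin 0,0,0
L1 α=1/6: [69/2, 36, 133/6]
L2 α=0: [69/2, 36, 133/6]
L3 α=2/3: [111/2, 106, 661/18]
→ [56, 106, 37]


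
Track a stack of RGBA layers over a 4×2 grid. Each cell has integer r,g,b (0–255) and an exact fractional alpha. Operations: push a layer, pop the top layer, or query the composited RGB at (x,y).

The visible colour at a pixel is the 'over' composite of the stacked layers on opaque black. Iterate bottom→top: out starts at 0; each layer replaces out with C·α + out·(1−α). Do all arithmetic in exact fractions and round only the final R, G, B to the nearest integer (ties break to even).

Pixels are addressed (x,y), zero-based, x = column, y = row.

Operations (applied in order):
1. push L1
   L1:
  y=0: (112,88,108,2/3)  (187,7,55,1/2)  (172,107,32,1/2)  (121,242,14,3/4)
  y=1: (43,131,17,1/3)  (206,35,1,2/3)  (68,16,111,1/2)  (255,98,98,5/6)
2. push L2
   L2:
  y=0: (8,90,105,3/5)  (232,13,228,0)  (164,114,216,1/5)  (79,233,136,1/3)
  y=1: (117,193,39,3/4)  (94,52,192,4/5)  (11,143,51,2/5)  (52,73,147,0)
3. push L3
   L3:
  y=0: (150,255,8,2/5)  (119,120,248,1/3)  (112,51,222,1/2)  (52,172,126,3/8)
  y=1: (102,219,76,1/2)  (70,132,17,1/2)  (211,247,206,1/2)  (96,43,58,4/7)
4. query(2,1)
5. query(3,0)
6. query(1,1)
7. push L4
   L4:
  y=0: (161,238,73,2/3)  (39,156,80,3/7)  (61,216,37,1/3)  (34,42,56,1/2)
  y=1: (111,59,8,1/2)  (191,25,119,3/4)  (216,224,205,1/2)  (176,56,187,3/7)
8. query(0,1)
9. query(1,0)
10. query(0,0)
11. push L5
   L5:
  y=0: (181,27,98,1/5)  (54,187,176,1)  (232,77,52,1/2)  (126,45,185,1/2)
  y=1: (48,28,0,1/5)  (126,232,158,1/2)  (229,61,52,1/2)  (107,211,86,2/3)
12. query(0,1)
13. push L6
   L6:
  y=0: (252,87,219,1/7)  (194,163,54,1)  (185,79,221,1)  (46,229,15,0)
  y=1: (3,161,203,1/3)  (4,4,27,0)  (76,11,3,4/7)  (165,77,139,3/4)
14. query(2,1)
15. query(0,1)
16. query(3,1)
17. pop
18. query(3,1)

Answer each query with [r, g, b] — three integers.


at x=2,y=1 over L1,L2,L3:
L1 α=1/2: [34, 8, 111/2]
L2 α=2/5: [124/5, 62, 537/10]
L3 α=1/2: [1179/10, 309/2, 2597/20]
→ [118, 154, 130]

(3,0) stack=L1,L2,L3; from [0,0,0]:
after L1 α=3/4: [363/4, 363/2, 21/2]
after L2 α=1/3: [521/6, 596/3, 157/3]
after L3 α=3/8: [3541/48, 566/3, 1919/24]
= [74, 189, 80]

(1,1) stack=L1,L2,L3; from [0,0,0]:
L1 α=2/3: [412/3, 70/3, 2/3]
L2 α=4/5: [308/3, 694/15, 2306/15]
L3 α=1/2: [259/3, 1337/15, 2561/30]
= [86, 89, 85]

(0,1) stack=L1,L2,L3,L4; from [0,0,0]:
L1 α=1/3: [43/3, 131/3, 17/3]
L2 α=3/4: [274/3, 467/3, 92/3]
L3 α=1/2: [290/3, 562/3, 160/3]
L4 α=1/2: [623/6, 739/6, 92/3]
rounded: [104, 123, 31]

(1,0) stack=L1,L2,L3,L4; from [0,0,0]:
+L1 (α=1/2) → [187/2, 7/2, 55/2]
+L2 (α=0) → [187/2, 7/2, 55/2]
+L3 (α=1/3) → [102, 127/3, 101]
+L4 (α=3/7) → [75, 1912/21, 92]
= [75, 91, 92]

at x=0,y=0 over L1,L2,L3,L4:
L1 α=2/3: [224/3, 176/3, 72]
L2 α=3/5: [104/3, 1162/15, 459/5]
L3 α=2/5: [404/5, 3712/25, 1457/25]
L4 α=2/3: [2014/15, 5204/25, 5107/75]
→ [134, 208, 68]

at x=0,y=1 over L1,L2,L3,L4,L5:
L1 α=1/3: [43/3, 131/3, 17/3]
L2 α=3/4: [274/3, 467/3, 92/3]
L3 α=1/2: [290/3, 562/3, 160/3]
L4 α=1/2: [623/6, 739/6, 92/3]
L5 α=1/5: [278/3, 1562/15, 368/15]
→ [93, 104, 25]

query (2,1) [L1,L2,L3,L4,L5,L6] — begin 0,0,0
L1 α=1/2: [34, 8, 111/2]
L2 α=2/5: [124/5, 62, 537/10]
L3 α=1/2: [1179/10, 309/2, 2597/20]
L4 α=1/2: [3339/20, 757/4, 6697/40]
L5 α=1/2: [7919/40, 1001/8, 8777/80]
L6 α=4/7: [5131/40, 3355/56, 27291/560]
→ [128, 60, 49]

(0,1) stack=L1,L2,L3,L4,L5,L6; from [0,0,0]:
+L1 (α=1/3) → [43/3, 131/3, 17/3]
+L2 (α=3/4) → [274/3, 467/3, 92/3]
+L3 (α=1/2) → [290/3, 562/3, 160/3]
+L4 (α=1/2) → [623/6, 739/6, 92/3]
+L5 (α=1/5) → [278/3, 1562/15, 368/15]
+L6 (α=1/3) → [565/9, 5539/45, 3781/45]
= [63, 123, 84]

at x=3,y=1 over L1,L2,L3,L4,L5,L6:
+L1 (α=5/6) → [425/2, 245/3, 245/3]
+L2 (α=0) → [425/2, 245/3, 245/3]
+L3 (α=4/7) → [2043/14, 417/7, 477/7]
+L4 (α=3/7) → [7782/49, 2844/49, 5835/49]
+L5 (α=2/3) → [18268/147, 23522/147, 14263/147]
+L6 (α=3/4) → [91033/588, 57479/588, 37781/294]
rounded: [155, 98, 129]

at x=3,y=1 over L1,L2,L3,L4,L5:
+L1 (α=5/6) → [425/2, 245/3, 245/3]
+L2 (α=0) → [425/2, 245/3, 245/3]
+L3 (α=4/7) → [2043/14, 417/7, 477/7]
+L4 (α=3/7) → [7782/49, 2844/49, 5835/49]
+L5 (α=2/3) → [18268/147, 23522/147, 14263/147]
rounded: [124, 160, 97]
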